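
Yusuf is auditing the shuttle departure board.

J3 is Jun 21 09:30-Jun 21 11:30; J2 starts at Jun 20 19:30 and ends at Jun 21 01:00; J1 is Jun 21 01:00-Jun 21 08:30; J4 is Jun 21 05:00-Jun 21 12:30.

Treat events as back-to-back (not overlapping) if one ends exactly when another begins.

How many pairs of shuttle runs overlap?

2

Sorted by start: J2, J1, J4, J3.
J1 starts exactly when J2 ends (back-to-back, no overlap) — done with J2.
J4 starts before J1 ends → J1 and J4 overlap.
J3 starts after J1 ends.
J3 starts before J4 ends → J4 and J3 overlap.
Overlapping pairs: J1 & J4, J3 & J4 — 2 in total.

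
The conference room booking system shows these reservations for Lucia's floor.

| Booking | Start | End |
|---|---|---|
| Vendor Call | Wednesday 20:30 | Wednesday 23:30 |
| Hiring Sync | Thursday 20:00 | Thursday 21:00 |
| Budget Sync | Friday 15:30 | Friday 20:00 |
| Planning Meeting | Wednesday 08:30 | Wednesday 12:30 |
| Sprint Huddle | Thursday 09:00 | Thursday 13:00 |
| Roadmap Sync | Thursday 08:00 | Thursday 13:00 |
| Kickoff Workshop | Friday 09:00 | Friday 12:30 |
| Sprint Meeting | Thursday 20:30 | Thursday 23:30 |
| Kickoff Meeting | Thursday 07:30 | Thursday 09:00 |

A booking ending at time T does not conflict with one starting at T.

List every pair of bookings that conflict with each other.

Hiring Sync & Sprint Meeting, Kickoff Meeting & Roadmap Sync, Roadmap Sync & Sprint Huddle

Two intervals overlap when each starts before the other ends.
Sorted by start: Planning Meeting, Vendor Call, Kickoff Meeting, Roadmap Sync, Sprint Huddle, Hiring Sync, Sprint Meeting, Kickoff Workshop, Budget Sync.
Vendor Call starts after Planning Meeting ends; Planning Meeting is clear from here.
Kickoff Meeting starts after Vendor Call ends; Vendor Call is clear from here.
Roadmap Sync starts before Kickoff Meeting ends → Kickoff Meeting and Roadmap Sync overlap.
Sprint Huddle starts exactly when Kickoff Meeting ends (back-to-back, no overlap); Kickoff Meeting is clear from here.
Sprint Huddle starts before Roadmap Sync ends → Roadmap Sync and Sprint Huddle overlap.
Hiring Sync starts after Roadmap Sync ends; Roadmap Sync is clear from here.
Hiring Sync starts after Sprint Huddle ends; Sprint Huddle is clear from here.
Sprint Meeting starts before Hiring Sync ends → Hiring Sync and Sprint Meeting overlap.
Kickoff Workshop starts after Hiring Sync ends; Hiring Sync is clear from here.
Kickoff Workshop starts after Sprint Meeting ends; Sprint Meeting is clear from here.
Budget Sync starts after Kickoff Workshop ends.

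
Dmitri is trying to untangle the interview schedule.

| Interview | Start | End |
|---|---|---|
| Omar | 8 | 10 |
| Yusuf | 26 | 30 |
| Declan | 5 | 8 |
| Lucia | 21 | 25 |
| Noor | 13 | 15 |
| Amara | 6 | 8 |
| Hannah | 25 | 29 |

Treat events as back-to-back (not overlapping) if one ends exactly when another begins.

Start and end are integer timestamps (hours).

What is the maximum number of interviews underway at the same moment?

Sort all start/end points and keep a running count:
5 start Declan → 1
6 start Amara → 2
8 end Amara → 1
8 end Declan → 0
8 start Omar → 1
10 end Omar → 0
13 start Noor → 1
15 end Noor → 0
21 start Lucia → 1
25 end Lucia → 0
25 start Hannah → 1
26 start Yusuf → 2
29 end Hannah → 1
30 end Yusuf → 0
Peak is 2, at 6 (Amara, Declan).

2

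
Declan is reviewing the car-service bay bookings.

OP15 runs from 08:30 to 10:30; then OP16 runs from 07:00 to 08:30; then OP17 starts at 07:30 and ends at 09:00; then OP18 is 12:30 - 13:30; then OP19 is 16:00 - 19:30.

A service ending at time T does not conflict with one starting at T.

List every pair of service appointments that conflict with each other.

OP15 & OP17, OP16 & OP17

Sorted by start: OP16, OP17, OP15, OP18, OP19.
OP17 starts before OP16 ends → OP16 and OP17 overlap.
OP15 starts exactly when OP16 ends (back-to-back, no overlap), so nothing later overlaps OP16 either.
OP15 starts before OP17 ends → OP17 and OP15 overlap.
OP18 starts after OP17 ends, so nothing later overlaps OP17 either.
OP18 starts after OP15 ends, so nothing later overlaps OP15 either.
OP19 starts after OP18 ends.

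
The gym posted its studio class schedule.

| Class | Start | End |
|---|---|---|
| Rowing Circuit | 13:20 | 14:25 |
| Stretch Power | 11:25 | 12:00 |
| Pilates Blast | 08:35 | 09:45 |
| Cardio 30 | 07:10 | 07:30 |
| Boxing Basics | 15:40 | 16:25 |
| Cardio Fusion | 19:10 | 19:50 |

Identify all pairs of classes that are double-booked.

Check each pair: they overlap iff neither finishes before the other starts.
Sorted by start: Cardio 30, Pilates Blast, Stretch Power, Rowing Circuit, Boxing Basics, Cardio Fusion.
Pilates Blast starts after Cardio 30 ends; Cardio 30 is clear from here.
Stretch Power starts after Pilates Blast ends; Pilates Blast is clear from here.
Rowing Circuit starts after Stretch Power ends; Stretch Power is clear from here.
Boxing Basics starts after Rowing Circuit ends; Rowing Circuit is clear from here.
Cardio Fusion starts after Boxing Basics ends.

no conflicts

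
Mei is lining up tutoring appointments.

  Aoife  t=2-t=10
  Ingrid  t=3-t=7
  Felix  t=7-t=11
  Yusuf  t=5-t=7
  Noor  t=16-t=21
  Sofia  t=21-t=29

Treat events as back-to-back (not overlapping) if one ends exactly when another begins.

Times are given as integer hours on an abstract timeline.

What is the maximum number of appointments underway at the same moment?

3

Sweep the timeline, counting +1 at each start and −1 at each end (ends before starts at a tie):
t=2 start Aoife → 1
t=3 start Ingrid → 2
t=5 start Yusuf → 3
t=7 end Ingrid → 2
t=7 end Yusuf → 1
t=7 start Felix → 2
t=10 end Aoife → 1
t=11 end Felix → 0
t=16 start Noor → 1
t=21 end Noor → 0
t=21 start Sofia → 1
t=29 end Sofia → 0
Peak is 3, at t=5 (Aoife, Ingrid, Yusuf).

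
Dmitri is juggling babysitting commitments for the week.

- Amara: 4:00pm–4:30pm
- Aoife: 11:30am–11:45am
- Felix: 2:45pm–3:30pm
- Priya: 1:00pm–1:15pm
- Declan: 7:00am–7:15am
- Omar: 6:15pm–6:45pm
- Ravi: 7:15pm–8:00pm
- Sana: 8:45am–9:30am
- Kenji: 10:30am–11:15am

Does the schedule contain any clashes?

No

Sorted by start: Declan, Sana, Kenji, Aoife, Priya, Felix, Amara, Omar, Ravi.
Sana starts after Declan ends; Declan is clear from here.
Kenji starts after Sana ends; Sana is clear from here.
Aoife starts after Kenji ends; Kenji is clear from here.
Priya starts after Aoife ends; Aoife is clear from here.
Felix starts after Priya ends; Priya is clear from here.
Amara starts after Felix ends; Felix is clear from here.
Omar starts after Amara ends; Amara is clear from here.
Ravi starts after Omar ends.
Every pair is clear; the schedule has no overlaps.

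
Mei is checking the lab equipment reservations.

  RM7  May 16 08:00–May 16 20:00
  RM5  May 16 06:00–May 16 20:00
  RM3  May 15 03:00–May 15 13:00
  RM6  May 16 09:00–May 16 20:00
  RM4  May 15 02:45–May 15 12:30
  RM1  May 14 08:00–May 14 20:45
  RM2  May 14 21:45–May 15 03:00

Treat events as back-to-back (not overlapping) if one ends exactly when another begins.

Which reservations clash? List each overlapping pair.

Sorted by start: RM1, RM2, RM4, RM3, RM5, RM7, RM6.
RM2 starts after RM1 ends, so nothing later overlaps RM1 either.
RM4 starts before RM2 ends → RM2 and RM4 overlap.
RM3 starts exactly when RM2 ends (back-to-back, no overlap), so nothing later overlaps RM2 either.
RM3 starts before RM4 ends → RM4 and RM3 overlap.
RM5 starts after RM4 ends, so nothing later overlaps RM4 either.
RM5 starts after RM3 ends, so nothing later overlaps RM3 either.
RM7 starts before RM5 ends → RM5 and RM7 overlap.
RM6 starts before RM5 ends → RM5 and RM6 overlap.
RM6 starts before RM7 ends → RM7 and RM6 overlap.

RM2 & RM4, RM3 & RM4, RM5 & RM6, RM5 & RM7, RM6 & RM7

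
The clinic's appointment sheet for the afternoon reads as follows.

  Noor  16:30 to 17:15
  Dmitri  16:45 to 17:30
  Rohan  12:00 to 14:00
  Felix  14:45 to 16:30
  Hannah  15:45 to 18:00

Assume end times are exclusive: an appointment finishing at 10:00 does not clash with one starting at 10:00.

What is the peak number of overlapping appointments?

3

Walk through starts and ends in time order (an end at T is processed before a start at T):
12:00 start Rohan → 1
14:00 end Rohan → 0
14:45 start Felix → 1
15:45 start Hannah → 2
16:30 end Felix → 1
16:30 start Noor → 2
16:45 start Dmitri → 3
17:15 end Noor → 2
17:30 end Dmitri → 1
18:00 end Hannah → 0
Peak is 3, at 16:45 (Dmitri, Hannah, Noor).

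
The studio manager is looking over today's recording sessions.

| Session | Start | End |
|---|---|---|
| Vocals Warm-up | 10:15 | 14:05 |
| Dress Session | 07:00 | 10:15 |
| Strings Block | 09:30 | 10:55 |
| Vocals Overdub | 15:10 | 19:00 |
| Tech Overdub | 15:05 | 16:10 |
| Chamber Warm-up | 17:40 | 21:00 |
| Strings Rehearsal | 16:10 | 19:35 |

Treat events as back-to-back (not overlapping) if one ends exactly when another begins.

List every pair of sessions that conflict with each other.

Two intervals overlap when each starts before the other ends.
Sorted by start: Dress Session, Strings Block, Vocals Warm-up, Tech Overdub, Vocals Overdub, Strings Rehearsal, Chamber Warm-up.
Strings Block starts before Dress Session ends → Dress Session and Strings Block overlap.
Vocals Warm-up starts exactly when Dress Session ends (back-to-back, no overlap), so Dress Session has no further overlaps.
Vocals Warm-up starts before Strings Block ends → Strings Block and Vocals Warm-up overlap.
Tech Overdub starts after Strings Block ends, so Strings Block has no further overlaps.
Tech Overdub starts after Vocals Warm-up ends, so Vocals Warm-up has no further overlaps.
Vocals Overdub starts before Tech Overdub ends → Tech Overdub and Vocals Overdub overlap.
Strings Rehearsal starts exactly when Tech Overdub ends (back-to-back, no overlap), so Tech Overdub has no further overlaps.
Strings Rehearsal starts before Vocals Overdub ends → Vocals Overdub and Strings Rehearsal overlap.
Chamber Warm-up starts before Vocals Overdub ends → Vocals Overdub and Chamber Warm-up overlap.
Chamber Warm-up starts before Strings Rehearsal ends → Strings Rehearsal and Chamber Warm-up overlap.

Chamber Warm-up & Strings Rehearsal, Chamber Warm-up & Vocals Overdub, Dress Session & Strings Block, Strings Block & Vocals Warm-up, Strings Rehearsal & Vocals Overdub, Tech Overdub & Vocals Overdub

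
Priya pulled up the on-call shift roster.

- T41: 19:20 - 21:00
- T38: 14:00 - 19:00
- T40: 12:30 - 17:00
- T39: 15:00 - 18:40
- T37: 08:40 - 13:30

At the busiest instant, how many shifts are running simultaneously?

3

Sweep the timeline, counting +1 at each start and −1 at each end (ends before starts at a tie):
08:40 start T37 → 1
12:30 start T40 → 2
13:30 end T37 → 1
14:00 start T38 → 2
15:00 start T39 → 3
17:00 end T40 → 2
18:40 end T39 → 1
19:00 end T38 → 0
19:20 start T41 → 1
21:00 end T41 → 0
Peak is 3, at 15:00 (T38, T39, T40).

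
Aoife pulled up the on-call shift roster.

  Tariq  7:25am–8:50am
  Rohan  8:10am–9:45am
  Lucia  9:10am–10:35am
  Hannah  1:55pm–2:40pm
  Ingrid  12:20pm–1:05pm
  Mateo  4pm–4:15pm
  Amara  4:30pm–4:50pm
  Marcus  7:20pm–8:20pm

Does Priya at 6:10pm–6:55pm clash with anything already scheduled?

Tariq: ends 8:50am at or before Priya starts 6:10pm → clear.
Rohan: ends 9:45am at or before Priya starts 6:10pm → clear.
Lucia: ends 10:35am at or before Priya starts 6:10pm → clear.
Ingrid: ends 1:05pm at or before Priya starts 6:10pm → clear.
Hannah: ends 2:40pm at or before Priya starts 6:10pm → clear.
Mateo: ends 4:15pm at or before Priya starts 6:10pm → clear.
Amara: ends 4:50pm at or before Priya starts 6:10pm → clear.
Marcus: starts 7:20pm at or after Priya ends 6:55pm → clear.

No — it doesn't clash with anything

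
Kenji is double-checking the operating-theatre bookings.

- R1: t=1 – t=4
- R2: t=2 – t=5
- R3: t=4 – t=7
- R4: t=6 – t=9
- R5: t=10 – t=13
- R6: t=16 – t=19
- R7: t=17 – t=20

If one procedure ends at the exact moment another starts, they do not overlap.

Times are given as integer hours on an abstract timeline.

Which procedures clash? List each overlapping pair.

R1 & R2, R2 & R3, R3 & R4, R6 & R7

Sorted by start: R1, R2, R3, R4, R5, R6, R7.
R2 starts before R1 ends → R1 and R2 overlap.
R3 starts exactly when R1 ends (back-to-back, no overlap); R1 is clear from here.
R3 starts before R2 ends → R2 and R3 overlap.
R4 starts after R2 ends; R2 is clear from here.
R4 starts before R3 ends → R3 and R4 overlap.
R5 starts after R3 ends; R3 is clear from here.
R5 starts after R4 ends; R4 is clear from here.
R6 starts after R5 ends; R5 is clear from here.
R7 starts before R6 ends → R6 and R7 overlap.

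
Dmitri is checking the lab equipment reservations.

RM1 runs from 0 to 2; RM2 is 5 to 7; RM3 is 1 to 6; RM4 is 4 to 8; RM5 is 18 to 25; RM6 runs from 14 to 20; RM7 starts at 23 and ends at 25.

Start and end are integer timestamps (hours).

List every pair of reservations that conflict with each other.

Sorted by start: RM1, RM3, RM4, RM2, RM6, RM5, RM7.
RM3 starts before RM1 ends → RM1 and RM3 overlap.
RM4 starts after RM1 ends — done with RM1.
RM4 starts before RM3 ends → RM3 and RM4 overlap.
RM2 starts before RM3 ends → RM3 and RM2 overlap.
RM6 starts after RM3 ends — done with RM3.
RM2 starts before RM4 ends → RM4 and RM2 overlap.
RM6 starts after RM4 ends — done with RM4.
RM6 starts after RM2 ends — done with RM2.
RM5 starts before RM6 ends → RM6 and RM5 overlap.
RM7 starts after RM6 ends.
RM7 starts before RM5 ends → RM5 and RM7 overlap.

RM1 & RM3, RM2 & RM3, RM2 & RM4, RM3 & RM4, RM5 & RM6, RM5 & RM7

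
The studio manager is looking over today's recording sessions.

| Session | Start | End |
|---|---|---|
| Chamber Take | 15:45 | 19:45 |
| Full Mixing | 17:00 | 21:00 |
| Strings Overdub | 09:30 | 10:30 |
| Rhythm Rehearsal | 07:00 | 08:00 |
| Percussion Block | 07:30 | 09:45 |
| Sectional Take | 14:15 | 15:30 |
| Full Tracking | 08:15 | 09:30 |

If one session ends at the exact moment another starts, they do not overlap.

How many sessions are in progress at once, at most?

2

Sort all start/end points and keep a running count:
07:00 start Rhythm Rehearsal → 1
07:30 start Percussion Block → 2
08:00 end Rhythm Rehearsal → 1
08:15 start Full Tracking → 2
09:30 end Full Tracking → 1
09:30 start Strings Overdub → 2
09:45 end Percussion Block → 1
10:30 end Strings Overdub → 0
14:15 start Sectional Take → 1
15:30 end Sectional Take → 0
15:45 start Chamber Take → 1
17:00 start Full Mixing → 2
19:45 end Chamber Take → 1
21:00 end Full Mixing → 0
Peak is 2, at 07:30 (Percussion Block, Rhythm Rehearsal).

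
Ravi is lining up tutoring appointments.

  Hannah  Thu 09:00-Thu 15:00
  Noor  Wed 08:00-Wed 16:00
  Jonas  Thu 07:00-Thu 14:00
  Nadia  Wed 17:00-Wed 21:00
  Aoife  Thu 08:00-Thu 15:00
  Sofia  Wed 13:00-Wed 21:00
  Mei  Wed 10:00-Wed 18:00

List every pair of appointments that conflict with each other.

Sorted by start: Noor, Mei, Sofia, Nadia, Jonas, Aoife, Hannah.
Mei starts before Noor ends → Noor and Mei overlap.
Sofia starts before Noor ends → Noor and Sofia overlap.
Nadia starts after Noor ends, so Noor has no further overlaps.
Sofia starts before Mei ends → Mei and Sofia overlap.
Nadia starts before Mei ends → Mei and Nadia overlap.
Jonas starts after Mei ends, so Mei has no further overlaps.
Nadia starts before Sofia ends → Sofia and Nadia overlap.
Jonas starts after Sofia ends, so Sofia has no further overlaps.
Jonas starts after Nadia ends, so Nadia has no further overlaps.
Aoife starts before Jonas ends → Jonas and Aoife overlap.
Hannah starts before Jonas ends → Jonas and Hannah overlap.
Hannah starts before Aoife ends → Aoife and Hannah overlap.

Aoife & Hannah, Aoife & Jonas, Hannah & Jonas, Mei & Nadia, Mei & Noor, Mei & Sofia, Nadia & Sofia, Noor & Sofia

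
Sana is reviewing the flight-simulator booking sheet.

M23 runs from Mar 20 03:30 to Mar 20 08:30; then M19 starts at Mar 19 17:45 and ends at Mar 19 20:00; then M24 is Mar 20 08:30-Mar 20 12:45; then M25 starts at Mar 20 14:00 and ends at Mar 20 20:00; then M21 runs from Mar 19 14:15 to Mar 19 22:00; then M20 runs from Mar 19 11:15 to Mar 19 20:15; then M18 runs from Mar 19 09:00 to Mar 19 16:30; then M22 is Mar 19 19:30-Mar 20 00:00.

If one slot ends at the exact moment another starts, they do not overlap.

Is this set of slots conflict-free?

No

Check each pair: they overlap iff neither finishes before the other starts.
Sorted by start: M18, M20, M21, M19, M22, M23, M24, M25.
M20 starts before M18 ends → M18 and M20 overlap.
That's a conflict, so the schedule is not conflict-free.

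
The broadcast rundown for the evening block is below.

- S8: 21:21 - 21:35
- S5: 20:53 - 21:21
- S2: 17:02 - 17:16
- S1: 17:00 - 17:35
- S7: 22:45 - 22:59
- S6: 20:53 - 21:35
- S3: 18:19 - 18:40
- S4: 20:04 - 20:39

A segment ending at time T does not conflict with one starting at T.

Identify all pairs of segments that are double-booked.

S1 & S2, S5 & S6, S6 & S8

Sorted by start: S1, S2, S3, S4, S5, S6, S8, S7.
S2 starts before S1 ends → S1 and S2 overlap.
S3 starts after S1 ends — done with S1.
S3 starts after S2 ends — done with S2.
S4 starts after S3 ends — done with S3.
S5 starts after S4 ends — done with S4.
S6 starts before S5 ends → S5 and S6 overlap.
S8 starts exactly when S5 ends (back-to-back, no overlap) — done with S5.
S8 starts before S6 ends → S6 and S8 overlap.
S7 starts after S6 ends.
S7 starts after S8 ends.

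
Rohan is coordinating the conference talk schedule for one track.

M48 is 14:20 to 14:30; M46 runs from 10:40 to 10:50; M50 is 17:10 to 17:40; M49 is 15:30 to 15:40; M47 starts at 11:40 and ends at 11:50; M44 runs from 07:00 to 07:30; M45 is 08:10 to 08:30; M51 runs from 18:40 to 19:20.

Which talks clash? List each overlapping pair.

Sorted by start: M44, M45, M46, M47, M48, M49, M50, M51.
M45 starts after M44 ends, so M44 has no further overlaps.
M46 starts after M45 ends, so M45 has no further overlaps.
M47 starts after M46 ends, so M46 has no further overlaps.
M48 starts after M47 ends, so M47 has no further overlaps.
M49 starts after M48 ends, so M48 has no further overlaps.
M50 starts after M49 ends, so M49 has no further overlaps.
M51 starts after M50 ends.

no overlapping pairs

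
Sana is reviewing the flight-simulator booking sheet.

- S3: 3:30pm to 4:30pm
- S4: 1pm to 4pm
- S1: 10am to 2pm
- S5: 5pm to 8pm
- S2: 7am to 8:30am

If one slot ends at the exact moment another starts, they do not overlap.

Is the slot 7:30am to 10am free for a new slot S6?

No — it overlaps S2

S2: starts 7am before S6 ends 10am, and ends 8:30am after S6 starts 7:30am → overlap.
S1: starts 10am at or after S6 ends 10am → clear.
S4: starts 1pm at or after S6 ends 10am → clear.
S3: starts 3:30pm at or after S6 ends 10am → clear.
S5: starts 5pm at or after S6 ends 10am → clear.
S6 overlaps S2.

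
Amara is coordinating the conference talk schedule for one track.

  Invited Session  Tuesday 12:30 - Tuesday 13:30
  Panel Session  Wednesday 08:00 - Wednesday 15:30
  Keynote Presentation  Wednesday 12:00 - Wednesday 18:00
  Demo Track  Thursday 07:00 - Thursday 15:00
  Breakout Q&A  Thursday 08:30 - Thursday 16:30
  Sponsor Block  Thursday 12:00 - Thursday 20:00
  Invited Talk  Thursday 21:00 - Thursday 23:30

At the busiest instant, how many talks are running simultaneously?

3

Walk through starts and ends in time order (an end at T is processed before a start at T):
Tuesday 12:30 start Invited Session → 1
Tuesday 13:30 end Invited Session → 0
Wednesday 08:00 start Panel Session → 1
Wednesday 12:00 start Keynote Presentation → 2
Wednesday 15:30 end Panel Session → 1
Wednesday 18:00 end Keynote Presentation → 0
Thursday 07:00 start Demo Track → 1
Thursday 08:30 start Breakout Q&A → 2
Thursday 12:00 start Sponsor Block → 3
Thursday 15:00 end Demo Track → 2
Thursday 16:30 end Breakout Q&A → 1
Thursday 20:00 end Sponsor Block → 0
Thursday 21:00 start Invited Talk → 1
Thursday 23:30 end Invited Talk → 0
Peak is 3, at Thursday 12:00 (Breakout Q&A, Demo Track, Sponsor Block).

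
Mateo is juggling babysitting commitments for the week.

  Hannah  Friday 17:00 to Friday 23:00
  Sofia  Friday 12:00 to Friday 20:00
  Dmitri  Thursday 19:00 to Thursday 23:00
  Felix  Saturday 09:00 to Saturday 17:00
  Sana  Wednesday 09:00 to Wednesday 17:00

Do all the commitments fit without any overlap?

No

Sorted by start: Sana, Dmitri, Sofia, Hannah, Felix.
Dmitri starts after Sana ends — done with Sana.
Sofia starts after Dmitri ends — done with Dmitri.
Hannah starts before Sofia ends → Sofia and Hannah overlap.
That's a conflict, so the schedule is not conflict-free.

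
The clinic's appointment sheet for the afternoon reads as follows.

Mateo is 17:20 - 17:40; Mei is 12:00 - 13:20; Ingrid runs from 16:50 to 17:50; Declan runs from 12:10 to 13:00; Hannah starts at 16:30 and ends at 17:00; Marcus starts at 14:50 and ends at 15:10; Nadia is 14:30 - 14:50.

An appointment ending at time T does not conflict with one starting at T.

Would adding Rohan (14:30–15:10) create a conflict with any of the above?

Mei: ends 13:20 at or before Rohan starts 14:30 → clear.
Declan: ends 13:00 at or before Rohan starts 14:30 → clear.
Nadia: starts 14:30 before Rohan ends 15:10, and ends 14:50 after Rohan starts 14:30 → overlap.
Marcus: starts 14:50 before Rohan ends 15:10, and ends 15:10 after Rohan starts 14:30 → overlap.
Hannah: starts 16:30 at or after Rohan ends 15:10 → clear.
Ingrid: starts 16:50 at or after Rohan ends 15:10 → clear.
Mateo: starts 17:20 at or after Rohan ends 15:10 → clear.
Rohan overlaps Nadia, Marcus.

Yes — it overlaps Marcus, Nadia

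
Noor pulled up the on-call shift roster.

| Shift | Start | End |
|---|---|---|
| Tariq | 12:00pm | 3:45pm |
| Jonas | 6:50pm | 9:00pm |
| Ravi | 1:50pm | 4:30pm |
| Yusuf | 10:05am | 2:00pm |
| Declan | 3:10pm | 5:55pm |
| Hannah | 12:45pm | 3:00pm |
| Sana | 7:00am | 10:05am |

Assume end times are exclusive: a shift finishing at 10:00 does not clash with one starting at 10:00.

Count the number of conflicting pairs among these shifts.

8

Sorted by start: Sana, Yusuf, Tariq, Hannah, Ravi, Declan, Jonas.
Yusuf starts exactly when Sana ends (back-to-back, no overlap), so Sana has no further overlaps.
Tariq starts before Yusuf ends → Yusuf and Tariq overlap.
Hannah starts before Yusuf ends → Yusuf and Hannah overlap.
Ravi starts before Yusuf ends → Yusuf and Ravi overlap.
Declan starts after Yusuf ends, so Yusuf has no further overlaps.
Hannah starts before Tariq ends → Tariq and Hannah overlap.
Ravi starts before Tariq ends → Tariq and Ravi overlap.
Declan starts before Tariq ends → Tariq and Declan overlap.
Jonas starts after Tariq ends.
Ravi starts before Hannah ends → Hannah and Ravi overlap.
Declan starts after Hannah ends, so Hannah has no further overlaps.
Declan starts before Ravi ends → Ravi and Declan overlap.
Jonas starts after Ravi ends.
Jonas starts after Declan ends.
Overlapping pairs: Declan & Ravi, Declan & Tariq, Hannah & Ravi, Hannah & Tariq, Hannah & Yusuf, Ravi & Tariq, Ravi & Yusuf, Tariq & Yusuf — 8 in total.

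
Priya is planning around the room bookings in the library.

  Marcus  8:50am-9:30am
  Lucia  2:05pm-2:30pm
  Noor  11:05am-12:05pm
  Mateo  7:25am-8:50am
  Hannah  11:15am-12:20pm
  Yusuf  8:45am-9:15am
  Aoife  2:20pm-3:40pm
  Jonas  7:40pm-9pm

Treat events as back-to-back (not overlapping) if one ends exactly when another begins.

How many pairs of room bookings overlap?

4

Check each pair: they overlap iff neither finishes before the other starts.
Sorted by start: Mateo, Yusuf, Marcus, Noor, Hannah, Lucia, Aoife, Jonas.
Yusuf starts before Mateo ends → Mateo and Yusuf overlap.
Marcus starts exactly when Mateo ends (back-to-back, no overlap), so nothing later overlaps Mateo either.
Marcus starts before Yusuf ends → Yusuf and Marcus overlap.
Noor starts after Yusuf ends, so nothing later overlaps Yusuf either.
Noor starts after Marcus ends, so nothing later overlaps Marcus either.
Hannah starts before Noor ends → Noor and Hannah overlap.
Lucia starts after Noor ends, so nothing later overlaps Noor either.
Lucia starts after Hannah ends, so nothing later overlaps Hannah either.
Aoife starts before Lucia ends → Lucia and Aoife overlap.
Jonas starts after Lucia ends.
Jonas starts after Aoife ends.
Overlapping pairs: Aoife & Lucia, Hannah & Noor, Marcus & Yusuf, Mateo & Yusuf — 4 in total.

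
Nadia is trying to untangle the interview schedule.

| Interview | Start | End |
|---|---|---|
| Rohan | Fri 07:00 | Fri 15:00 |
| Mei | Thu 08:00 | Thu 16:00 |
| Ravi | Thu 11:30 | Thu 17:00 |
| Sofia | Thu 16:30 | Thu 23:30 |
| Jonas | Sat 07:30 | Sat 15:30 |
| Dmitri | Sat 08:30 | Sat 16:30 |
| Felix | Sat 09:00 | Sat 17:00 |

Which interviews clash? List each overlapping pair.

Sorted by start: Mei, Ravi, Sofia, Rohan, Jonas, Dmitri, Felix.
Ravi starts before Mei ends → Mei and Ravi overlap.
Sofia starts after Mei ends, so nothing later overlaps Mei either.
Sofia starts before Ravi ends → Ravi and Sofia overlap.
Rohan starts after Ravi ends, so nothing later overlaps Ravi either.
Rohan starts after Sofia ends, so nothing later overlaps Sofia either.
Jonas starts after Rohan ends, so nothing later overlaps Rohan either.
Dmitri starts before Jonas ends → Jonas and Dmitri overlap.
Felix starts before Jonas ends → Jonas and Felix overlap.
Felix starts before Dmitri ends → Dmitri and Felix overlap.

Dmitri & Felix, Dmitri & Jonas, Felix & Jonas, Mei & Ravi, Ravi & Sofia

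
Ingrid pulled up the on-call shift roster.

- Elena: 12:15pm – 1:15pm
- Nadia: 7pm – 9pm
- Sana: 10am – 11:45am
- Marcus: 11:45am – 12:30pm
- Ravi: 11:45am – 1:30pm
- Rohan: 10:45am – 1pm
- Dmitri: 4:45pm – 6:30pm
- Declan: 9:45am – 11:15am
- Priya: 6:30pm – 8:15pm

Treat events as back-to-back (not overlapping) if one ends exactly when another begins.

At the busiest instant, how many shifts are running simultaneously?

4

Walk through starts and ends in time order (an end at T is processed before a start at T):
9:45am start Declan → 1
10am start Sana → 2
10:45am start Rohan → 3
11:15am end Declan → 2
11:45am end Sana → 1
11:45am start Marcus → 2
11:45am start Ravi → 3
12:15pm start Elena → 4
12:30pm end Marcus → 3
1pm end Rohan → 2
1:15pm end Elena → 1
1:30pm end Ravi → 0
4:45pm start Dmitri → 1
6:30pm end Dmitri → 0
6:30pm start Priya → 1
7pm start Nadia → 2
8:15pm end Priya → 1
9pm end Nadia → 0
Peak is 4, at 12:15pm (Elena, Marcus, Ravi, Rohan).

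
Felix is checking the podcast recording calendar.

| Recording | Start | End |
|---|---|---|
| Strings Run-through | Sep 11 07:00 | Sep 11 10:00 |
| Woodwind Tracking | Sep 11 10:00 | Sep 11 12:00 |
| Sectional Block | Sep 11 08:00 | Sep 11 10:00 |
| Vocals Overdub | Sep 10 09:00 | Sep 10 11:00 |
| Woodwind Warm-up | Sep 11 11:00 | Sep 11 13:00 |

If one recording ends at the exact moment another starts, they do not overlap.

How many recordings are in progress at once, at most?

Sort all start/end points and keep a running count:
Sep 10 09:00 start Vocals Overdub → 1
Sep 10 11:00 end Vocals Overdub → 0
Sep 11 07:00 start Strings Run-through → 1
Sep 11 08:00 start Sectional Block → 2
Sep 11 10:00 end Sectional Block → 1
Sep 11 10:00 end Strings Run-through → 0
Sep 11 10:00 start Woodwind Tracking → 1
Sep 11 11:00 start Woodwind Warm-up → 2
Sep 11 12:00 end Woodwind Tracking → 1
Sep 11 13:00 end Woodwind Warm-up → 0
Peak is 2, at Sep 11 08:00 (Sectional Block, Strings Run-through).

2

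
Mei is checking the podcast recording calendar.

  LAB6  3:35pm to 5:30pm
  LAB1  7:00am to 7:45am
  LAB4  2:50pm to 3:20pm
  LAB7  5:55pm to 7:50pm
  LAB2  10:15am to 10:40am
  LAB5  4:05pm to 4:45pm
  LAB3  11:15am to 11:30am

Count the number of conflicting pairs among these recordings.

Check each pair: they overlap iff neither finishes before the other starts.
Sorted by start: LAB1, LAB2, LAB3, LAB4, LAB6, LAB5, LAB7.
LAB2 starts after LAB1 ends — done with LAB1.
LAB3 starts after LAB2 ends — done with LAB2.
LAB4 starts after LAB3 ends — done with LAB3.
LAB6 starts after LAB4 ends — done with LAB4.
LAB5 starts before LAB6 ends → LAB6 and LAB5 overlap.
LAB7 starts after LAB6 ends.
LAB7 starts after LAB5 ends.
Overlapping pairs: LAB5 & LAB6 — 1 in total.

1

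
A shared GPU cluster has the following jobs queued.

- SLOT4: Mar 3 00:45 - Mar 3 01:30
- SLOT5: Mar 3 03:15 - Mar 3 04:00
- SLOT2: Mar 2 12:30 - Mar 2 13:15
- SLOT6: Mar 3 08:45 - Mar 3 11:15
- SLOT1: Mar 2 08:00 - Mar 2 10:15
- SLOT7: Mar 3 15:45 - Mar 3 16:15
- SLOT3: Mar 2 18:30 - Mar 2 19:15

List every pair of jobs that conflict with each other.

Sorted by start: SLOT1, SLOT2, SLOT3, SLOT4, SLOT5, SLOT6, SLOT7.
SLOT2 starts after SLOT1 ends, so nothing later overlaps SLOT1 either.
SLOT3 starts after SLOT2 ends, so nothing later overlaps SLOT2 either.
SLOT4 starts after SLOT3 ends, so nothing later overlaps SLOT3 either.
SLOT5 starts after SLOT4 ends, so nothing later overlaps SLOT4 either.
SLOT6 starts after SLOT5 ends, so nothing later overlaps SLOT5 either.
SLOT7 starts after SLOT6 ends.

none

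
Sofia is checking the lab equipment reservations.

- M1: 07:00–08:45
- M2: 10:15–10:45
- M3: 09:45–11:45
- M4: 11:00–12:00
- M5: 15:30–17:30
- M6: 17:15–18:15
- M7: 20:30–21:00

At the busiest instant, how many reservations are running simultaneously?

Walk through starts and ends in time order (an end at T is processed before a start at T):
07:00 start M1 → 1
08:45 end M1 → 0
09:45 start M3 → 1
10:15 start M2 → 2
10:45 end M2 → 1
11:00 start M4 → 2
11:45 end M3 → 1
12:00 end M4 → 0
15:30 start M5 → 1
17:15 start M6 → 2
17:30 end M5 → 1
18:15 end M6 → 0
20:30 start M7 → 1
21:00 end M7 → 0
Peak is 2, at 10:15 (M2, M3).

2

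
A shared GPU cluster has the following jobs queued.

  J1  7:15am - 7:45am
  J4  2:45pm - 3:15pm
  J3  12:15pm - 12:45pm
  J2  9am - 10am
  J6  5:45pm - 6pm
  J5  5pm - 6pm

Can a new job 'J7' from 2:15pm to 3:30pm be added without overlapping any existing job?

No — it overlaps J4

J1: ends 7:45am at or before J7 starts 2:15pm → clear.
J2: ends 10am at or before J7 starts 2:15pm → clear.
J3: ends 12:45pm at or before J7 starts 2:15pm → clear.
J4: starts 2:45pm before J7 ends 3:30pm, and ends 3:15pm after J7 starts 2:15pm → overlap.
J5: starts 5pm at or after J7 ends 3:30pm → clear.
J6: starts 5:45pm at or after J7 ends 3:30pm → clear.
J7 overlaps J4.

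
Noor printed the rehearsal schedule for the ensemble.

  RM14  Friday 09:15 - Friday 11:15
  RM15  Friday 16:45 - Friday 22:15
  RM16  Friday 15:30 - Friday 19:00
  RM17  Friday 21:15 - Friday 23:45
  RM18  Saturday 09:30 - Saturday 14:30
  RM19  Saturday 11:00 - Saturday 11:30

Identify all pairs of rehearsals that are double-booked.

RM15 & RM16, RM15 & RM17, RM18 & RM19

Sorted by start: RM14, RM16, RM15, RM17, RM18, RM19.
RM16 starts after RM14 ends, so RM14 has no further overlaps.
RM15 starts before RM16 ends → RM16 and RM15 overlap.
RM17 starts after RM16 ends, so RM16 has no further overlaps.
RM17 starts before RM15 ends → RM15 and RM17 overlap.
RM18 starts after RM15 ends, so RM15 has no further overlaps.
RM18 starts after RM17 ends, so RM17 has no further overlaps.
RM19 starts before RM18 ends → RM18 and RM19 overlap.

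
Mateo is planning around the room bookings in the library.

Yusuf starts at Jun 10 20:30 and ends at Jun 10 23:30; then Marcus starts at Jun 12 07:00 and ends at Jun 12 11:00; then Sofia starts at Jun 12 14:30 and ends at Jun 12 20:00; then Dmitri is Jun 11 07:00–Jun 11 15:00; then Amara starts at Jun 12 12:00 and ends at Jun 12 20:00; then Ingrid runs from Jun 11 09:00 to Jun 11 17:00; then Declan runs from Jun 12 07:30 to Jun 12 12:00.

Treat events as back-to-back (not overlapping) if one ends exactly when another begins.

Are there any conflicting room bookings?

Yes

Sorted by start: Yusuf, Dmitri, Ingrid, Marcus, Declan, Amara, Sofia.
Dmitri starts after Yusuf ends — done with Yusuf.
Ingrid starts before Dmitri ends → Dmitri and Ingrid overlap.
That's a conflict, so the schedule is not conflict-free.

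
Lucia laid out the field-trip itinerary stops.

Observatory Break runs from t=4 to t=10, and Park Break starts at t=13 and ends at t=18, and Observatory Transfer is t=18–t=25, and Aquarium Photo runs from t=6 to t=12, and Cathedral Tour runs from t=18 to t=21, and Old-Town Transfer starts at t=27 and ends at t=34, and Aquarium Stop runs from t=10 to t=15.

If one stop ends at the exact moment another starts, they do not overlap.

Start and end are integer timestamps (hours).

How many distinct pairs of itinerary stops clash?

Two intervals overlap when each starts before the other ends.
Sorted by start: Observatory Break, Aquarium Photo, Aquarium Stop, Park Break, Observatory Transfer, Cathedral Tour, Old-Town Transfer.
Aquarium Photo starts before Observatory Break ends → Observatory Break and Aquarium Photo overlap.
Aquarium Stop starts exactly when Observatory Break ends (back-to-back, no overlap), so Observatory Break has no further overlaps.
Aquarium Stop starts before Aquarium Photo ends → Aquarium Photo and Aquarium Stop overlap.
Park Break starts after Aquarium Photo ends, so Aquarium Photo has no further overlaps.
Park Break starts before Aquarium Stop ends → Aquarium Stop and Park Break overlap.
Observatory Transfer starts after Aquarium Stop ends, so Aquarium Stop has no further overlaps.
Observatory Transfer starts exactly when Park Break ends (back-to-back, no overlap), so Park Break has no further overlaps.
Cathedral Tour starts before Observatory Transfer ends → Observatory Transfer and Cathedral Tour overlap.
Old-Town Transfer starts after Observatory Transfer ends.
Old-Town Transfer starts after Cathedral Tour ends.
Overlapping pairs: Aquarium Photo & Aquarium Stop, Aquarium Photo & Observatory Break, Aquarium Stop & Park Break, Cathedral Tour & Observatory Transfer — 4 in total.

4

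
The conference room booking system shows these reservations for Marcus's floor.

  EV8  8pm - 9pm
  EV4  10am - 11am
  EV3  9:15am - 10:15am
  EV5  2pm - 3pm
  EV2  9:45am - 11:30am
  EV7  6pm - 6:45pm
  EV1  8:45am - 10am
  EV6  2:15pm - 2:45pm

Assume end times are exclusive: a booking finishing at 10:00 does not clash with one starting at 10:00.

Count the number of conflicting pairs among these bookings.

Two intervals overlap when each starts before the other ends.
Sorted by start: EV1, EV3, EV2, EV4, EV5, EV6, EV7, EV8.
EV3 starts before EV1 ends → EV1 and EV3 overlap.
EV2 starts before EV1 ends → EV1 and EV2 overlap.
EV4 starts exactly when EV1 ends (back-to-back, no overlap), so EV1 has no further overlaps.
EV2 starts before EV3 ends → EV3 and EV2 overlap.
EV4 starts before EV3 ends → EV3 and EV4 overlap.
EV5 starts after EV3 ends, so EV3 has no further overlaps.
EV4 starts before EV2 ends → EV2 and EV4 overlap.
EV5 starts after EV2 ends, so EV2 has no further overlaps.
EV5 starts after EV4 ends, so EV4 has no further overlaps.
EV6 starts before EV5 ends → EV5 and EV6 overlap.
EV7 starts after EV5 ends, so EV5 has no further overlaps.
EV7 starts after EV6 ends, so EV6 has no further overlaps.
EV8 starts after EV7 ends.
Overlapping pairs: EV1 & EV2, EV1 & EV3, EV2 & EV3, EV2 & EV4, EV3 & EV4, EV5 & EV6 — 6 in total.

6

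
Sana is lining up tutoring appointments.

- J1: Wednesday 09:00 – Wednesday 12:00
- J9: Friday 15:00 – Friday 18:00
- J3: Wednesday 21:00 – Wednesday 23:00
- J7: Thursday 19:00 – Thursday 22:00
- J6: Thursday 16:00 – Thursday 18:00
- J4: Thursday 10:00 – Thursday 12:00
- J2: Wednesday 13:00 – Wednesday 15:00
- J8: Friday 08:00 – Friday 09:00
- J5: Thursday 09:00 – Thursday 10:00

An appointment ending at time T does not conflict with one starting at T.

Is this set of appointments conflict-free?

Yes

Sorted by start: J1, J2, J3, J5, J4, J6, J7, J8, J9.
J2 starts after J1 ends; J1 is clear from here.
J3 starts after J2 ends; J2 is clear from here.
J5 starts after J3 ends; J3 is clear from here.
J4 starts exactly when J5 ends (back-to-back, no overlap); J5 is clear from here.
J6 starts after J4 ends; J4 is clear from here.
J7 starts after J6 ends; J6 is clear from here.
J8 starts after J7 ends; J7 is clear from here.
J9 starts after J8 ends.
Every pair is clear; the schedule has no overlaps.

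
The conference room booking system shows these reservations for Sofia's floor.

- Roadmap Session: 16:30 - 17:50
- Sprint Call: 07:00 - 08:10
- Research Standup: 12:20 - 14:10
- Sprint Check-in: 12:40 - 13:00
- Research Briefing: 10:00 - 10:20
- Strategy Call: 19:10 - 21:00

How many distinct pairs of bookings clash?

Sorted by start: Sprint Call, Research Briefing, Research Standup, Sprint Check-in, Roadmap Session, Strategy Call.
Research Briefing starts after Sprint Call ends, so Sprint Call has no further overlaps.
Research Standup starts after Research Briefing ends, so Research Briefing has no further overlaps.
Sprint Check-in starts before Research Standup ends → Research Standup and Sprint Check-in overlap.
Roadmap Session starts after Research Standup ends, so Research Standup has no further overlaps.
Roadmap Session starts after Sprint Check-in ends, so Sprint Check-in has no further overlaps.
Strategy Call starts after Roadmap Session ends.
Overlapping pairs: Research Standup & Sprint Check-in — 1 in total.

1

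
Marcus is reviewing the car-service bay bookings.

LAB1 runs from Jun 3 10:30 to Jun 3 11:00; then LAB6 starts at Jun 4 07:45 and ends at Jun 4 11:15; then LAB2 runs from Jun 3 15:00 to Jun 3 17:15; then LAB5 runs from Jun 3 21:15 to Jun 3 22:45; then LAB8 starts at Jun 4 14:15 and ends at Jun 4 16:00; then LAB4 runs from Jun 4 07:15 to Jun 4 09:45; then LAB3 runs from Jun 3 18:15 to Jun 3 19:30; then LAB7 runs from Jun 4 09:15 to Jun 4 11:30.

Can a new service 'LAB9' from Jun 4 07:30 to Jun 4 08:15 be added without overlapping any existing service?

LAB1: ends Jun 3 11:00 at or before LAB9 starts Jun 4 07:30 → clear.
LAB2: ends Jun 3 17:15 at or before LAB9 starts Jun 4 07:30 → clear.
LAB3: ends Jun 3 19:30 at or before LAB9 starts Jun 4 07:30 → clear.
LAB5: ends Jun 3 22:45 at or before LAB9 starts Jun 4 07:30 → clear.
LAB4: starts Jun 4 07:15 before LAB9 ends Jun 4 08:15, and ends Jun 4 09:45 after LAB9 starts Jun 4 07:30 → overlap.
LAB6: starts Jun 4 07:45 before LAB9 ends Jun 4 08:15, and ends Jun 4 11:15 after LAB9 starts Jun 4 07:30 → overlap.
LAB7: starts Jun 4 09:15 at or after LAB9 ends Jun 4 08:15 → clear.
LAB8: starts Jun 4 14:15 at or after LAB9 ends Jun 4 08:15 → clear.
LAB9 overlaps LAB4, LAB6.

No — it overlaps LAB4, LAB6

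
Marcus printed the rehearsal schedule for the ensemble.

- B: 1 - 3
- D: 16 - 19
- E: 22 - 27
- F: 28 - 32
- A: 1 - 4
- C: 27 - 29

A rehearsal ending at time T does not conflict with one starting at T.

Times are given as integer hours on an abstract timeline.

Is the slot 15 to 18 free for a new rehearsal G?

A: ends 4 at or before G starts 15 → clear.
B: ends 3 at or before G starts 15 → clear.
D: starts 16 before G ends 18, and ends 19 after G starts 15 → overlap.
E: starts 22 at or after G ends 18 → clear.
C: starts 27 at or after G ends 18 → clear.
F: starts 28 at or after G ends 18 → clear.
G overlaps D.

No — it overlaps D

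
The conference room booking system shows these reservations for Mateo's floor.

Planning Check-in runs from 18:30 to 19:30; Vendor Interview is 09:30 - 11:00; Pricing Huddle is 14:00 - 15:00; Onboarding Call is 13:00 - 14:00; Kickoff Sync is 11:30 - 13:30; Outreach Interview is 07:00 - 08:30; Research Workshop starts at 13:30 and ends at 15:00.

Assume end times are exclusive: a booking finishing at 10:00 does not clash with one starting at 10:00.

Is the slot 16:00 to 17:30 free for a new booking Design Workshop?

Yes — the slot is free

Outreach Interview: ends 08:30 at or before Design Workshop starts 16:00 → clear.
Vendor Interview: ends 11:00 at or before Design Workshop starts 16:00 → clear.
Kickoff Sync: ends 13:30 at or before Design Workshop starts 16:00 → clear.
Onboarding Call: ends 14:00 at or before Design Workshop starts 16:00 → clear.
Research Workshop: ends 15:00 at or before Design Workshop starts 16:00 → clear.
Pricing Huddle: ends 15:00 at or before Design Workshop starts 16:00 → clear.
Planning Check-in: starts 18:30 at or after Design Workshop ends 17:30 → clear.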